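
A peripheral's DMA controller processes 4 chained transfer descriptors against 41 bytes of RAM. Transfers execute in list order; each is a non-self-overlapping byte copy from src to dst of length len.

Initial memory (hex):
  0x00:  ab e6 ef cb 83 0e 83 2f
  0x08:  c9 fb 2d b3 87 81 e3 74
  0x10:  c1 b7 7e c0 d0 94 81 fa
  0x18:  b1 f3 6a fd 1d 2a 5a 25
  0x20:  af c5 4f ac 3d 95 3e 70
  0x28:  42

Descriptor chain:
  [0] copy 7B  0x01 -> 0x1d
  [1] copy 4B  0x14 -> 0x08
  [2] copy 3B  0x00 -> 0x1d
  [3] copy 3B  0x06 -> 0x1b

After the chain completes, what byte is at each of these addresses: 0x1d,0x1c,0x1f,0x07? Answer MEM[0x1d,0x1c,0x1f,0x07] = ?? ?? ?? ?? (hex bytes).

  after D0: wrote 7B at 0x1d = e6efcb830e832f
  after D1: wrote 4B at 0x08 = d09481fa
  after D2: wrote 3B at 0x1d = abe6ef
  after D3: wrote 3B at 0x1b = 832fd0
query mem[0x1d]=0xd0, mem[0x1c]=0x2f, mem[0x1f]=0xef, mem[0x07]=0x2f

MEM[0x1d,0x1c,0x1f,0x07] = d0 2f ef 2f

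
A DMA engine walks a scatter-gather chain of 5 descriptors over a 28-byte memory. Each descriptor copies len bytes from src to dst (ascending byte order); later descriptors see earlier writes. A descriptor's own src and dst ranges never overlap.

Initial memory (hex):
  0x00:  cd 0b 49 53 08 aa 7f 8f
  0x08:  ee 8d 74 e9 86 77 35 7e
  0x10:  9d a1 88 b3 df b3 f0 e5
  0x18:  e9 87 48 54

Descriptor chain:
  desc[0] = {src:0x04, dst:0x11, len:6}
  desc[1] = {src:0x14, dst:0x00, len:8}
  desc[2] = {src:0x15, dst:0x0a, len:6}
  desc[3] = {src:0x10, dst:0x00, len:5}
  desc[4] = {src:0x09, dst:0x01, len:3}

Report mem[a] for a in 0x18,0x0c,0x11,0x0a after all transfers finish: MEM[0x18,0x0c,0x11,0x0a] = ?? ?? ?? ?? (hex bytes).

MEM[0x18,0x0c,0x11,0x0a] = e9 e5 08 ee

[0] 0x04->0x11 len=6 : 08 aa 7f 8f ee 8d
[1] 0x14->0x00 len=8 : 8f ee 8d e5 e9 87 48 54
[2] 0x15->0x0a len=6 : ee 8d e5 e9 87 48
[3] 0x10->0x00 len=5 : 9d 08 aa 7f 8f
[4] 0x09->0x01 len=3 : 8d ee 8d
query mem[0x18]=0xe9, mem[0x0c]=0xe5, mem[0x11]=0x08, mem[0x0a]=0xee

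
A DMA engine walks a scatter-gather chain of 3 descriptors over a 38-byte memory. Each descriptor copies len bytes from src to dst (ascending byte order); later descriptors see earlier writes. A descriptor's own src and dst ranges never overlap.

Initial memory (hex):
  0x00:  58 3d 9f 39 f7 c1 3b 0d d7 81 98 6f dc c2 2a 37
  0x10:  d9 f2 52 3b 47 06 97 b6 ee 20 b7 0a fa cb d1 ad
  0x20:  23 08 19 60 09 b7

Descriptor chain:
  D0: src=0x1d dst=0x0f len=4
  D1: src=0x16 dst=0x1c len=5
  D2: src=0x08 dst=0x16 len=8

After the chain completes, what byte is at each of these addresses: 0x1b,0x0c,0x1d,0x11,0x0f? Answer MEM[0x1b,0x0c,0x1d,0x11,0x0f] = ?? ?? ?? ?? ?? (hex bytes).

  after D0: wrote 4B at 0x0f = cbd1ad23
  after D1: wrote 5B at 0x1c = 97b6ee20b7
  after D2: wrote 8B at 0x16 = d781986fdcc22acb
query mem[0x1b]=0xc2, mem[0x0c]=0xdc, mem[0x1d]=0xcb, mem[0x11]=0xad, mem[0x0f]=0xcb

MEM[0x1b,0x0c,0x1d,0x11,0x0f] = c2 dc cb ad cb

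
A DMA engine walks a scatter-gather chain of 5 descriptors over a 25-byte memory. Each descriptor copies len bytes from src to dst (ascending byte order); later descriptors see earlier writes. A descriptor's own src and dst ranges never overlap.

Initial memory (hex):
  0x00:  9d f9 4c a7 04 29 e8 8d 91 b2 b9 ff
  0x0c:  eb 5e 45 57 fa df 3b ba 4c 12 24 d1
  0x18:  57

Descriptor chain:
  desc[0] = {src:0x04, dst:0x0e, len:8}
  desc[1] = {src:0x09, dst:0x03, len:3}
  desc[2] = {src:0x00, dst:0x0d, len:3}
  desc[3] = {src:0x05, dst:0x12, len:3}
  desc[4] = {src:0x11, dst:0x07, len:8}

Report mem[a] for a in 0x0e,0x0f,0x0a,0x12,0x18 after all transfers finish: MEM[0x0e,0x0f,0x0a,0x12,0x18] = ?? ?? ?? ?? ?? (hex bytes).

MEM[0x0e,0x0f,0x0a,0x12,0x18] = 57 4c 8d ff 57

  after D0: wrote 8B at 0x0e = 0429e88d91b2b9ff
  after D1: wrote 3B at 0x03 = b2b9ff
  after D2: wrote 3B at 0x0d = 9df94c
  after D3: wrote 3B at 0x12 = ffe88d
  after D4: wrote 8B at 0x07 = 8dffe88dff24d157
query mem[0x0e]=0x57, mem[0x0f]=0x4c, mem[0x0a]=0x8d, mem[0x12]=0xff, mem[0x18]=0x57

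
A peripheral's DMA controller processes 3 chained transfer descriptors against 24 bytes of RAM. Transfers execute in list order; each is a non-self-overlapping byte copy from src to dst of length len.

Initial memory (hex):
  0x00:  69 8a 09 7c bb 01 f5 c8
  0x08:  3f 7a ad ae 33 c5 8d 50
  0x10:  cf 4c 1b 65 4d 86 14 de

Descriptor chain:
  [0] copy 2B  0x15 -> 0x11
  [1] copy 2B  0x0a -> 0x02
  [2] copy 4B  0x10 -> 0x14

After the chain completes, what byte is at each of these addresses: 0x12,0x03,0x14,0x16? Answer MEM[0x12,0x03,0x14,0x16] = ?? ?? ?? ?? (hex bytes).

MEM[0x12,0x03,0x14,0x16] = 14 ae cf 14

  after D0: wrote 2B at 0x11 = 8614
  after D1: wrote 2B at 0x02 = adae
  after D2: wrote 4B at 0x14 = cf861465
query mem[0x12]=0x14, mem[0x03]=0xae, mem[0x14]=0xcf, mem[0x16]=0x14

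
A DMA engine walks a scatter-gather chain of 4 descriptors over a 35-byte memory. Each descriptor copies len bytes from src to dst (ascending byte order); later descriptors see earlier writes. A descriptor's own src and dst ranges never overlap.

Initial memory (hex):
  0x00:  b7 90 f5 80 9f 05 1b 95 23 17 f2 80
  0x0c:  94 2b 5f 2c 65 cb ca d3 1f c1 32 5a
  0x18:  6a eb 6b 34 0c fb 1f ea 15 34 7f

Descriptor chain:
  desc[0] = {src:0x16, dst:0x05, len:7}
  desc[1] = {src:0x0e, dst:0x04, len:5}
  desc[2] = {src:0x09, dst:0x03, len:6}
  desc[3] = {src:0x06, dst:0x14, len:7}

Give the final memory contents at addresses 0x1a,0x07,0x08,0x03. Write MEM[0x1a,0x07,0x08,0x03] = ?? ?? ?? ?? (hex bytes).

  after D0: wrote 7B at 0x05 = 325a6aeb6b340c
  after D1: wrote 5B at 0x04 = 5f2c65cbca
  after D2: wrote 6B at 0x03 = 6b340c942b5f
  after D3: wrote 7B at 0x14 = 942b5f6b340c94
query mem[0x1a]=0x94, mem[0x07]=0x2b, mem[0x08]=0x5f, mem[0x03]=0x6b

MEM[0x1a,0x07,0x08,0x03] = 94 2b 5f 6b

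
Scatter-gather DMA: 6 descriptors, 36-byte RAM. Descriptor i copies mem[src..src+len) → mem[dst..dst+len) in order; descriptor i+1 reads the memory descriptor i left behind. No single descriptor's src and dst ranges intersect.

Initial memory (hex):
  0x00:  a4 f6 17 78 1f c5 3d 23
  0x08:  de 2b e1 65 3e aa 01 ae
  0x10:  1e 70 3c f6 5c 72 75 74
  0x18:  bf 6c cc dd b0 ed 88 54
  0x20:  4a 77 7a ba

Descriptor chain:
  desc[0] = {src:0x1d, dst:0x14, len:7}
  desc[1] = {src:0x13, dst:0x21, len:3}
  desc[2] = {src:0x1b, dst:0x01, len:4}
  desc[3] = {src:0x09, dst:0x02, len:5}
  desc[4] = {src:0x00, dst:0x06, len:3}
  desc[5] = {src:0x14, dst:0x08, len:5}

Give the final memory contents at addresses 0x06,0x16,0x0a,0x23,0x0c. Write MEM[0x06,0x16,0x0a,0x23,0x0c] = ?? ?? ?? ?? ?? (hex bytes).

#0 dst[0x14+7] := {0xed,0x88,0x54,0x4a,0x77,0x7a,0xba}
#1 dst[0x21+3] := {0xf6,0xed,0x88}
#2 dst[0x01+4] := {0xdd,0xb0,0xed,0x88}
#3 dst[0x02+5] := {0x2b,0xe1,0x65,0x3e,0xaa}
#4 dst[0x06+3] := {0xa4,0xdd,0x2b}
#5 dst[0x08+5] := {0xed,0x88,0x54,0x4a,0x77}
query mem[0x06]=0xa4, mem[0x16]=0x54, mem[0x0a]=0x54, mem[0x23]=0x88, mem[0x0c]=0x77

MEM[0x06,0x16,0x0a,0x23,0x0c] = a4 54 54 88 77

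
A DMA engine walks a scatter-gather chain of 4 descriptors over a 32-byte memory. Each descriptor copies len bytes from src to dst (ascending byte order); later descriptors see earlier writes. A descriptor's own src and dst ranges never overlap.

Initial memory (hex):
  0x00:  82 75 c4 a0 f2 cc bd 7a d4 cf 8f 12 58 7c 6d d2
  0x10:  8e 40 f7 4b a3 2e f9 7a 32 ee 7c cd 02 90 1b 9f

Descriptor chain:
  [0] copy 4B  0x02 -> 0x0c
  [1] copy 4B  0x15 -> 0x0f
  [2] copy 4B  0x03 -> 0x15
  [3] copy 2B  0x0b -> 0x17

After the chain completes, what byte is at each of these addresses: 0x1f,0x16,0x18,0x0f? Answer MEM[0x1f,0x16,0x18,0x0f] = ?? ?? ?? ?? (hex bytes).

  after D0: wrote 4B at 0x0c = c4a0f2cc
  after D1: wrote 4B at 0x0f = 2ef97a32
  after D2: wrote 4B at 0x15 = a0f2ccbd
  after D3: wrote 2B at 0x17 = 12c4
query mem[0x1f]=0x9f, mem[0x16]=0xf2, mem[0x18]=0xc4, mem[0x0f]=0x2e

MEM[0x1f,0x16,0x18,0x0f] = 9f f2 c4 2e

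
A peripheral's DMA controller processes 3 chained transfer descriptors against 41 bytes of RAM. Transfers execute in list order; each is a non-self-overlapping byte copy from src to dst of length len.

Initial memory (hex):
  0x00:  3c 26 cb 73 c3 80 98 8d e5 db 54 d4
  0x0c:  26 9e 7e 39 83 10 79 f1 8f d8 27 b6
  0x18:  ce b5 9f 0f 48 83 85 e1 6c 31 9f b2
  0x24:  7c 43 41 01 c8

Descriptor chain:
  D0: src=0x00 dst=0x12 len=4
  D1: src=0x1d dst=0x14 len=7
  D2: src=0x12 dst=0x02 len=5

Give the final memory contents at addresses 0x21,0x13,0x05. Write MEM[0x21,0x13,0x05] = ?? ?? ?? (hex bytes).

MEM[0x21,0x13,0x05] = 31 26 85

  after D0: wrote 4B at 0x12 = 3c26cb73
  after D1: wrote 7B at 0x14 = 8385e16c319fb2
  after D2: wrote 5B at 0x02 = 3c268385e1
query mem[0x21]=0x31, mem[0x13]=0x26, mem[0x05]=0x85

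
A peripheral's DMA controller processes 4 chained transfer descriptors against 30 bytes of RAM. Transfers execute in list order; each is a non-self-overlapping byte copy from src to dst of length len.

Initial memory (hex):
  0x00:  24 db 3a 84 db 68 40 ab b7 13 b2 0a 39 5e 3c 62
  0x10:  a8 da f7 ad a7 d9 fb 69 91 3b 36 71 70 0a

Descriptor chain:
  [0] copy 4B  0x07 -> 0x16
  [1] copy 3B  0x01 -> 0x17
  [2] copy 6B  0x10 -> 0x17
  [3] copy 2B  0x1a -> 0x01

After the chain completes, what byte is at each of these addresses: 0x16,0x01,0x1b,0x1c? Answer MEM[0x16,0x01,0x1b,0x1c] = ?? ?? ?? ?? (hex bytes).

MEM[0x16,0x01,0x1b,0x1c] = ab ad a7 d9

[0] 0x07->0x16 len=4 : ab b7 13 b2
[1] 0x01->0x17 len=3 : db 3a 84
[2] 0x10->0x17 len=6 : a8 da f7 ad a7 d9
[3] 0x1a->0x01 len=2 : ad a7
query mem[0x16]=0xab, mem[0x01]=0xad, mem[0x1b]=0xa7, mem[0x1c]=0xd9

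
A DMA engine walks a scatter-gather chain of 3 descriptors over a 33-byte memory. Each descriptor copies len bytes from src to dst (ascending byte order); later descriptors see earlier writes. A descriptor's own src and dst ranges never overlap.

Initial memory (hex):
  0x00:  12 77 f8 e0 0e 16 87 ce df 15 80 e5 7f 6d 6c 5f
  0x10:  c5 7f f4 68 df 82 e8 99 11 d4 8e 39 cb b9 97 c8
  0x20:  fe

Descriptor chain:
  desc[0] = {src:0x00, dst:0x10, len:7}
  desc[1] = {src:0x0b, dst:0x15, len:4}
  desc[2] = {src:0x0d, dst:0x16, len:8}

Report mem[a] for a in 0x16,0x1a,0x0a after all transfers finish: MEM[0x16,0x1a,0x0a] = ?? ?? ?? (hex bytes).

MEM[0x16,0x1a,0x0a] = 6d 77 80

D0: mem[0x10..0x16] <- [12 77 f8 e0 0e 16 87]
D1: mem[0x15..0x18] <- [e5 7f 6d 6c]
D2: mem[0x16..0x1d] <- [6d 6c 5f 12 77 f8 e0 0e]
query mem[0x16]=0x6d, mem[0x1a]=0x77, mem[0x0a]=0x80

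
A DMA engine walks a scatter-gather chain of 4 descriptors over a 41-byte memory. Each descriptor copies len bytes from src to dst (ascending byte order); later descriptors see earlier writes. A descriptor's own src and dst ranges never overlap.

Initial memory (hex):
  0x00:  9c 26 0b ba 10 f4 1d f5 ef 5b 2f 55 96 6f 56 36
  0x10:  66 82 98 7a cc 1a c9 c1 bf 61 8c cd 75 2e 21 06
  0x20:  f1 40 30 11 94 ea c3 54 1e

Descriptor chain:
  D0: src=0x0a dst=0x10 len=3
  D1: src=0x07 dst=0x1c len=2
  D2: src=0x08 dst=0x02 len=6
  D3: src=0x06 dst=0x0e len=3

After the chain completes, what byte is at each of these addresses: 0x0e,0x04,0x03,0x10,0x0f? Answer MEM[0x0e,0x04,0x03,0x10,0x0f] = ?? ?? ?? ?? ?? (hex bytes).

#0 dst[0x10+3] := {0x2f,0x55,0x96}
#1 dst[0x1c+2] := {0xf5,0xef}
#2 dst[0x02+6] := {0xef,0x5b,0x2f,0x55,0x96,0x6f}
#3 dst[0x0e+3] := {0x96,0x6f,0xef}
query mem[0x0e]=0x96, mem[0x04]=0x2f, mem[0x03]=0x5b, mem[0x10]=0xef, mem[0x0f]=0x6f

MEM[0x0e,0x04,0x03,0x10,0x0f] = 96 2f 5b ef 6f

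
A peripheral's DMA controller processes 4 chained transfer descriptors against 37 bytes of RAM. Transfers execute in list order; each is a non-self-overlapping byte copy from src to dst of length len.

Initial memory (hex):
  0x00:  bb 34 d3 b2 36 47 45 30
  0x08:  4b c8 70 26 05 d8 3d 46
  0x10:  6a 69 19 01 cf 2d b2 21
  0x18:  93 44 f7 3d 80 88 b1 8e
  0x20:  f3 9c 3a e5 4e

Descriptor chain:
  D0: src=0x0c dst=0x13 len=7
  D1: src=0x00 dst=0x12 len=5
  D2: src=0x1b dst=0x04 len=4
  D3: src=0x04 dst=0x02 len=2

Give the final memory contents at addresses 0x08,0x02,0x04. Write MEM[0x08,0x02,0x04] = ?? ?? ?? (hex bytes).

MEM[0x08,0x02,0x04] = 4b 3d 3d

[0] 0x0c->0x13 len=7 : 05 d8 3d 46 6a 69 19
[1] 0x00->0x12 len=5 : bb 34 d3 b2 36
[2] 0x1b->0x04 len=4 : 3d 80 88 b1
[3] 0x04->0x02 len=2 : 3d 80
query mem[0x08]=0x4b, mem[0x02]=0x3d, mem[0x04]=0x3d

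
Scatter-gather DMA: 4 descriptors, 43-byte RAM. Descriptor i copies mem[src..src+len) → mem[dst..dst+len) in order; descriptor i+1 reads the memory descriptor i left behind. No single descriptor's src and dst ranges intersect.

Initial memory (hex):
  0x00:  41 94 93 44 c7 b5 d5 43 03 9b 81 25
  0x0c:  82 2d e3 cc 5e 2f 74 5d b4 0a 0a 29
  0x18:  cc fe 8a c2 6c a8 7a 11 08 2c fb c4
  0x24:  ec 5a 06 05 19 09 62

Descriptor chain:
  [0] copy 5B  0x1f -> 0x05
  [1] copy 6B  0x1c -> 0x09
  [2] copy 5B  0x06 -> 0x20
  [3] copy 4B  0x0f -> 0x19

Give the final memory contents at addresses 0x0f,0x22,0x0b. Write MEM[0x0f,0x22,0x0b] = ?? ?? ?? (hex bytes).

  after D0: wrote 5B at 0x05 = 11082cfbc4
  after D1: wrote 6B at 0x09 = 6ca87a11082c
  after D2: wrote 5B at 0x20 = 082cfb6ca8
  after D3: wrote 4B at 0x19 = cc5e2f74
query mem[0x0f]=0xcc, mem[0x22]=0xfb, mem[0x0b]=0x7a

MEM[0x0f,0x22,0x0b] = cc fb 7a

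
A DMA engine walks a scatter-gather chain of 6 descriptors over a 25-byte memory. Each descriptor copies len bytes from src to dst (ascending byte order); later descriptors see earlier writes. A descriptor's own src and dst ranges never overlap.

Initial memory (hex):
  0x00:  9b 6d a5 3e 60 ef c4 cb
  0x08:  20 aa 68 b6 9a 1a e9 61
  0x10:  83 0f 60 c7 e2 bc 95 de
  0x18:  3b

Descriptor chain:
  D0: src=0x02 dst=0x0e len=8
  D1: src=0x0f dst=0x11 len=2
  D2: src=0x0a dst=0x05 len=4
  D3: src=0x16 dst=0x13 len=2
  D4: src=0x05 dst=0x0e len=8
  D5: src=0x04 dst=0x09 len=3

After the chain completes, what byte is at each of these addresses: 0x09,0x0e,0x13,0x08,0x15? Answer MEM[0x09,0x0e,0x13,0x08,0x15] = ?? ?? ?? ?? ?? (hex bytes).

MEM[0x09,0x0e,0x13,0x08,0x15] = 60 68 68 1a 9a

D0: mem[0x0e..0x15] <- [a5 3e 60 ef c4 cb 20 aa]
D1: mem[0x11..0x12] <- [3e 60]
D2: mem[0x05..0x08] <- [68 b6 9a 1a]
D3: mem[0x13..0x14] <- [95 de]
D4: mem[0x0e..0x15] <- [68 b6 9a 1a aa 68 b6 9a]
D5: mem[0x09..0x0b] <- [60 68 b6]
query mem[0x09]=0x60, mem[0x0e]=0x68, mem[0x13]=0x68, mem[0x08]=0x1a, mem[0x15]=0x9a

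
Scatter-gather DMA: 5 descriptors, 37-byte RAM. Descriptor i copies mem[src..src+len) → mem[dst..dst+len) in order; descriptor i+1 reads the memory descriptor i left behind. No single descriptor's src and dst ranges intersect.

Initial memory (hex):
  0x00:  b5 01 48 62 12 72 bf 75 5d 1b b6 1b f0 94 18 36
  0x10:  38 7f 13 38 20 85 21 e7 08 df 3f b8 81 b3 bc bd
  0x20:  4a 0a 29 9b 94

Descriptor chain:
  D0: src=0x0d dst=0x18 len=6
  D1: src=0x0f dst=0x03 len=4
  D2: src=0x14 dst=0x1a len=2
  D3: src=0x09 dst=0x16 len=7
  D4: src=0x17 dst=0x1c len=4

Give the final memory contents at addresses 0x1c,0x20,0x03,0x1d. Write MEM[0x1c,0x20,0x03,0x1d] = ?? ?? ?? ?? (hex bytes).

#0 dst[0x18+6] := {0x94,0x18,0x36,0x38,0x7f,0x13}
#1 dst[0x03+4] := {0x36,0x38,0x7f,0x13}
#2 dst[0x1a+2] := {0x20,0x85}
#3 dst[0x16+7] := {0x1b,0xb6,0x1b,0xf0,0x94,0x18,0x36}
#4 dst[0x1c+4] := {0xb6,0x1b,0xf0,0x94}
query mem[0x1c]=0xb6, mem[0x20]=0x4a, mem[0x03]=0x36, mem[0x1d]=0x1b

MEM[0x1c,0x20,0x03,0x1d] = b6 4a 36 1b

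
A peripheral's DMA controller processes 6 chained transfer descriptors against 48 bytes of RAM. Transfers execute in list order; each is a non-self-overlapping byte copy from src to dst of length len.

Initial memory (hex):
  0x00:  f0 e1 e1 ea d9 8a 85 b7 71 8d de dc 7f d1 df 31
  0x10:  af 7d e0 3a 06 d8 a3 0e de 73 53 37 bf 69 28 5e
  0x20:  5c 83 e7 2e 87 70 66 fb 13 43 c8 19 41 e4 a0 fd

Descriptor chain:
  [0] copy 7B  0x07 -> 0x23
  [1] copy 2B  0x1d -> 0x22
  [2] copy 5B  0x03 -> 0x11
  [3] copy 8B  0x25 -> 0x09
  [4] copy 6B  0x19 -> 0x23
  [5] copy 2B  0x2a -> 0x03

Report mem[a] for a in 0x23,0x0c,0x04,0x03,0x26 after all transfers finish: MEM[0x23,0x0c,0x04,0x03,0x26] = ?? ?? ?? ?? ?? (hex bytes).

  after D0: wrote 7B at 0x23 = b7718ddedc7fd1
  after D1: wrote 2B at 0x22 = 6928
  after D2: wrote 5B at 0x11 = ead98a85b7
  after D3: wrote 8B at 0x09 = 8ddedc7fd1c81941
  after D4: wrote 6B at 0x23 = 735337bf6928
  after D5: wrote 2B at 0x03 = c819
query mem[0x23]=0x73, mem[0x0c]=0x7f, mem[0x04]=0x19, mem[0x03]=0xc8, mem[0x26]=0xbf

MEM[0x23,0x0c,0x04,0x03,0x26] = 73 7f 19 c8 bf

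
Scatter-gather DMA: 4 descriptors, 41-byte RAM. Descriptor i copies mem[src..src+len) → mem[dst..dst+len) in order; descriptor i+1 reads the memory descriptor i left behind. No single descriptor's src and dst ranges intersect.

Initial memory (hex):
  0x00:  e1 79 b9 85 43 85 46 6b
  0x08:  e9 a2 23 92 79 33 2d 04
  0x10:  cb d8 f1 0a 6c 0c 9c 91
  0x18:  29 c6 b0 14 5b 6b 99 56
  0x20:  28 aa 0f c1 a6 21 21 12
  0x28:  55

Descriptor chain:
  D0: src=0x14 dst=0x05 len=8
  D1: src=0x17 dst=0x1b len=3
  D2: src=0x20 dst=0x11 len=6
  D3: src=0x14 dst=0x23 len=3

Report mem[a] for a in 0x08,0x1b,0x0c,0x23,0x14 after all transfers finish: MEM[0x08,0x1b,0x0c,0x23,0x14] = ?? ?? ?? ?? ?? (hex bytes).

MEM[0x08,0x1b,0x0c,0x23,0x14] = 91 91 14 c1 c1

D0: mem[0x05..0x0c] <- [6c 0c 9c 91 29 c6 b0 14]
D1: mem[0x1b..0x1d] <- [91 29 c6]
D2: mem[0x11..0x16] <- [28 aa 0f c1 a6 21]
D3: mem[0x23..0x25] <- [c1 a6 21]
query mem[0x08]=0x91, mem[0x1b]=0x91, mem[0x0c]=0x14, mem[0x23]=0xc1, mem[0x14]=0xc1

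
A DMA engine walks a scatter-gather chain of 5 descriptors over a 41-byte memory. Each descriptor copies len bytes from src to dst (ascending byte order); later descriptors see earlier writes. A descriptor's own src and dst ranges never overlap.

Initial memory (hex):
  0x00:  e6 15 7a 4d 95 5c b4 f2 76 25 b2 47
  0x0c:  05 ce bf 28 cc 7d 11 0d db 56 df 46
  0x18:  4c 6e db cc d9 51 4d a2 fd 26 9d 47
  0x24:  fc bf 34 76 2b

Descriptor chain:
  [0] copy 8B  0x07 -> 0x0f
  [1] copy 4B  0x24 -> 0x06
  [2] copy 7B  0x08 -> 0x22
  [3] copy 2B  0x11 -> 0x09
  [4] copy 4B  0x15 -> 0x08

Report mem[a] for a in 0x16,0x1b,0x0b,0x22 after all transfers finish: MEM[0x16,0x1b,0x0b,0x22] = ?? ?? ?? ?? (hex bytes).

#0 dst[0x0f+8] := {0xf2,0x76,0x25,0xb2,0x47,0x05,0xce,0xbf}
#1 dst[0x06+4] := {0xfc,0xbf,0x34,0x76}
#2 dst[0x22+7] := {0x34,0x76,0xb2,0x47,0x05,0xce,0xbf}
#3 dst[0x09+2] := {0x25,0xb2}
#4 dst[0x08+4] := {0xce,0xbf,0x46,0x4c}
query mem[0x16]=0xbf, mem[0x1b]=0xcc, mem[0x0b]=0x4c, mem[0x22]=0x34

MEM[0x16,0x1b,0x0b,0x22] = bf cc 4c 34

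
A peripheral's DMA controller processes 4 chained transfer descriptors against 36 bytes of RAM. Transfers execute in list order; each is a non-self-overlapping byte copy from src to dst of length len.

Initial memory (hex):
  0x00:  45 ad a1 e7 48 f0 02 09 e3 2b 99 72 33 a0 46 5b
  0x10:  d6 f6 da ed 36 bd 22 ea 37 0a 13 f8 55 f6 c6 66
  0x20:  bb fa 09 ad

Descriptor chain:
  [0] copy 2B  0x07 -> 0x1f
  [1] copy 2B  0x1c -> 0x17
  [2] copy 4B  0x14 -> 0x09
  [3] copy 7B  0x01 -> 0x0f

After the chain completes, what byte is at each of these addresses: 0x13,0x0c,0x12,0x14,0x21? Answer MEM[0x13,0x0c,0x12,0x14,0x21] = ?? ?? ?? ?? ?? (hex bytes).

MEM[0x13,0x0c,0x12,0x14,0x21] = f0 55 48 02 fa

D0: mem[0x1f..0x20] <- [09 e3]
D1: mem[0x17..0x18] <- [55 f6]
D2: mem[0x09..0x0c] <- [36 bd 22 55]
D3: mem[0x0f..0x15] <- [ad a1 e7 48 f0 02 09]
query mem[0x13]=0xf0, mem[0x0c]=0x55, mem[0x12]=0x48, mem[0x14]=0x02, mem[0x21]=0xfa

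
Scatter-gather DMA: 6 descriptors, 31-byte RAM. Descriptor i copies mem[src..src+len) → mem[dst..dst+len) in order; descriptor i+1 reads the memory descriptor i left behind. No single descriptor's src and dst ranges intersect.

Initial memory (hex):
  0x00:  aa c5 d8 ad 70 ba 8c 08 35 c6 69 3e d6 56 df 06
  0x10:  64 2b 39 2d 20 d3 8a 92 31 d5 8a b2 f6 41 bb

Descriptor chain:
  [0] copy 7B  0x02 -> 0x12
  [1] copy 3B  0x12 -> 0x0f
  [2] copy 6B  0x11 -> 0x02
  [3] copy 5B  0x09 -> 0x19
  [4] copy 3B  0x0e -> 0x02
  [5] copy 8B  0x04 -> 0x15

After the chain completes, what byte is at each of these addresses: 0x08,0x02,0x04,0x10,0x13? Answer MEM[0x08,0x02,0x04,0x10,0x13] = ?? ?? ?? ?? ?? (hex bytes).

MEM[0x08,0x02,0x04,0x10,0x13] = 35 df ad ad ad

#0 dst[0x12+7] := {0xd8,0xad,0x70,0xba,0x8c,0x08,0x35}
#1 dst[0x0f+3] := {0xd8,0xad,0x70}
#2 dst[0x02+6] := {0x70,0xd8,0xad,0x70,0xba,0x8c}
#3 dst[0x19+5] := {0xc6,0x69,0x3e,0xd6,0x56}
#4 dst[0x02+3] := {0xdf,0xd8,0xad}
#5 dst[0x15+8] := {0xad,0x70,0xba,0x8c,0x35,0xc6,0x69,0x3e}
query mem[0x08]=0x35, mem[0x02]=0xdf, mem[0x04]=0xad, mem[0x10]=0xad, mem[0x13]=0xad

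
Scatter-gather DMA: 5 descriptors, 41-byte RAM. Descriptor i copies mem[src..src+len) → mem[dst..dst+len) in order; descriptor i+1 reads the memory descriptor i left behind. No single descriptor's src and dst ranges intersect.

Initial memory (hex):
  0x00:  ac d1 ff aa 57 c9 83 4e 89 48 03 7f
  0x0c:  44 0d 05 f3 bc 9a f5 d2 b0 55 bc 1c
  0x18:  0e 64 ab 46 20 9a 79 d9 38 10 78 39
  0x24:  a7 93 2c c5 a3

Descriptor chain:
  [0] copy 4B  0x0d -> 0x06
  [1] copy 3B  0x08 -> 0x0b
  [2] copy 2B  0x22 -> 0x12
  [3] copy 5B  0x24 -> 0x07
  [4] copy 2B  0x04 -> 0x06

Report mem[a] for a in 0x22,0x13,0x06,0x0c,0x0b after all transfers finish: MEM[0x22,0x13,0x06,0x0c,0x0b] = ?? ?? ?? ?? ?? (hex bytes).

#0 dst[0x06+4] := {0x0d,0x05,0xf3,0xbc}
#1 dst[0x0b+3] := {0xf3,0xbc,0x03}
#2 dst[0x12+2] := {0x78,0x39}
#3 dst[0x07+5] := {0xa7,0x93,0x2c,0xc5,0xa3}
#4 dst[0x06+2] := {0x57,0xc9}
query mem[0x22]=0x78, mem[0x13]=0x39, mem[0x06]=0x57, mem[0x0c]=0xbc, mem[0x0b]=0xa3

MEM[0x22,0x13,0x06,0x0c,0x0b] = 78 39 57 bc a3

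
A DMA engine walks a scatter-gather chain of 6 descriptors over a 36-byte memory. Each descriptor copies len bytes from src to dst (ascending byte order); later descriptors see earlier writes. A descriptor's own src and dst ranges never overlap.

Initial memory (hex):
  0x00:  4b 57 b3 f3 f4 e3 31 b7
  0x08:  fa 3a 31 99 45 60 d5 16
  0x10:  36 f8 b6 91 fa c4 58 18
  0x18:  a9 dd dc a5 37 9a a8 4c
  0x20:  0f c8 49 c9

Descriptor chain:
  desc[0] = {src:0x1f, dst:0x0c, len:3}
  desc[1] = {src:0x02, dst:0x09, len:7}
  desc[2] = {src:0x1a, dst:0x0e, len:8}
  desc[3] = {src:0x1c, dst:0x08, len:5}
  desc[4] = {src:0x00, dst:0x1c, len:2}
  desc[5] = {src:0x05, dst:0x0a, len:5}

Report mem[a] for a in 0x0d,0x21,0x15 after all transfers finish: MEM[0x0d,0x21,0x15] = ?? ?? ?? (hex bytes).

#0 dst[0x0c+3] := {0x4c,0x0f,0xc8}
#1 dst[0x09+7] := {0xb3,0xf3,0xf4,0xe3,0x31,0xb7,0xfa}
#2 dst[0x0e+8] := {0xdc,0xa5,0x37,0x9a,0xa8,0x4c,0x0f,0xc8}
#3 dst[0x08+5] := {0x37,0x9a,0xa8,0x4c,0x0f}
#4 dst[0x1c+2] := {0x4b,0x57}
#5 dst[0x0a+5] := {0xe3,0x31,0xb7,0x37,0x9a}
query mem[0x0d]=0x37, mem[0x21]=0xc8, mem[0x15]=0xc8

MEM[0x0d,0x21,0x15] = 37 c8 c8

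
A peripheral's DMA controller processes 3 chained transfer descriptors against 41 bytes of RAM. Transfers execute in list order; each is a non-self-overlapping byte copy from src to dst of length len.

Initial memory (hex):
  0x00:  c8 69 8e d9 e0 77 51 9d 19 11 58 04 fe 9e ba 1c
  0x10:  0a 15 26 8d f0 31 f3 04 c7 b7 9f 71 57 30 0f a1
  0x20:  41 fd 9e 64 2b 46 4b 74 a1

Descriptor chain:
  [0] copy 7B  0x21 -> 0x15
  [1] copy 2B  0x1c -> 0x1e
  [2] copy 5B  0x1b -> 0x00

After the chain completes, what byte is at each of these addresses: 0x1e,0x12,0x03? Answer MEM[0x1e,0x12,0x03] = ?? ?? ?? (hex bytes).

MEM[0x1e,0x12,0x03] = 57 26 57

[0] 0x21->0x15 len=7 : fd 9e 64 2b 46 4b 74
[1] 0x1c->0x1e len=2 : 57 30
[2] 0x1b->0x00 len=5 : 74 57 30 57 30
query mem[0x1e]=0x57, mem[0x12]=0x26, mem[0x03]=0x57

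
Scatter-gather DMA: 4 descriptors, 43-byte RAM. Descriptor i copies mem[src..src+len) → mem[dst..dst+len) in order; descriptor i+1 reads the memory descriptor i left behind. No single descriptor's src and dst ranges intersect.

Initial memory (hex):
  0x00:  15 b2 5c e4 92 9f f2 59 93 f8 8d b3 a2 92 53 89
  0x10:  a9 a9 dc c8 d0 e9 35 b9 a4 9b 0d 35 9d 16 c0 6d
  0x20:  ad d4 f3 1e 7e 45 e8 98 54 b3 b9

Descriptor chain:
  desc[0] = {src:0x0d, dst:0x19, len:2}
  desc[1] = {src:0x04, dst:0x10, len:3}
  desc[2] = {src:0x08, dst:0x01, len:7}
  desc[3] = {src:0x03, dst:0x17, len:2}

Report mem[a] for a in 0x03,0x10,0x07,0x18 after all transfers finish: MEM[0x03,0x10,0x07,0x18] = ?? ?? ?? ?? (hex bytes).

D0: mem[0x19..0x1a] <- [92 53]
D1: mem[0x10..0x12] <- [92 9f f2]
D2: mem[0x01..0x07] <- [93 f8 8d b3 a2 92 53]
D3: mem[0x17..0x18] <- [8d b3]
query mem[0x03]=0x8d, mem[0x10]=0x92, mem[0x07]=0x53, mem[0x18]=0xb3

MEM[0x03,0x10,0x07,0x18] = 8d 92 53 b3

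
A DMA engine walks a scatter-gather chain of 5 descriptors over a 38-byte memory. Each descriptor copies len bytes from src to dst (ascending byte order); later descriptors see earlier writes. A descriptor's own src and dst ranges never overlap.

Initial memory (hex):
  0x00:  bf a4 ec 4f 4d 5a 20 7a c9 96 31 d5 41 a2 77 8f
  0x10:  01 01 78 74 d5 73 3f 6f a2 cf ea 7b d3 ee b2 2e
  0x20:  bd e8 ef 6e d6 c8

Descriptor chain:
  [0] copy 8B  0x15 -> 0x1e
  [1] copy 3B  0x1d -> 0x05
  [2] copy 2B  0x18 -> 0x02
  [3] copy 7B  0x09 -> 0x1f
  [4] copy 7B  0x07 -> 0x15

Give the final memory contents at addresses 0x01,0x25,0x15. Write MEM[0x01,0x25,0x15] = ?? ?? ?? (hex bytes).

MEM[0x01,0x25,0x15] = a4 8f 3f

[0] 0x15->0x1e len=8 : 73 3f 6f a2 cf ea 7b d3
[1] 0x1d->0x05 len=3 : ee 73 3f
[2] 0x18->0x02 len=2 : a2 cf
[3] 0x09->0x1f len=7 : 96 31 d5 41 a2 77 8f
[4] 0x07->0x15 len=7 : 3f c9 96 31 d5 41 a2
query mem[0x01]=0xa4, mem[0x25]=0x8f, mem[0x15]=0x3f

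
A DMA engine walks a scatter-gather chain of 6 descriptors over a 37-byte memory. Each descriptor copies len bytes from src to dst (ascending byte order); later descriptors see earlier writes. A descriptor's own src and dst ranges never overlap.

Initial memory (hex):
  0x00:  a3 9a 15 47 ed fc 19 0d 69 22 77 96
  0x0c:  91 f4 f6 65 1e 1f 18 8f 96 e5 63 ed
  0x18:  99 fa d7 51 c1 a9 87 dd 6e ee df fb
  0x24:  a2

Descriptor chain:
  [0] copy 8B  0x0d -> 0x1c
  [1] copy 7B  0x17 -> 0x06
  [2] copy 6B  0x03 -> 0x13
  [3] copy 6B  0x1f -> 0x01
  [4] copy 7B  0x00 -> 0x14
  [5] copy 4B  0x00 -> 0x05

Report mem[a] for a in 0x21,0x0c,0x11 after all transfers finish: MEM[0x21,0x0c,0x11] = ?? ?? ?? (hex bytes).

MEM[0x21,0x0c,0x11] = 18 f6 1f

  after D0: wrote 8B at 0x1c = f4f6651e1f188f96
  after D1: wrote 7B at 0x06 = ed99fad751f4f6
  after D2: wrote 6B at 0x13 = 47edfced99fa
  after D3: wrote 6B at 0x01 = 1e1f188f96a2
  after D4: wrote 7B at 0x14 = a31e1f188f96a2
  after D5: wrote 4B at 0x05 = a31e1f18
query mem[0x21]=0x18, mem[0x0c]=0xf6, mem[0x11]=0x1f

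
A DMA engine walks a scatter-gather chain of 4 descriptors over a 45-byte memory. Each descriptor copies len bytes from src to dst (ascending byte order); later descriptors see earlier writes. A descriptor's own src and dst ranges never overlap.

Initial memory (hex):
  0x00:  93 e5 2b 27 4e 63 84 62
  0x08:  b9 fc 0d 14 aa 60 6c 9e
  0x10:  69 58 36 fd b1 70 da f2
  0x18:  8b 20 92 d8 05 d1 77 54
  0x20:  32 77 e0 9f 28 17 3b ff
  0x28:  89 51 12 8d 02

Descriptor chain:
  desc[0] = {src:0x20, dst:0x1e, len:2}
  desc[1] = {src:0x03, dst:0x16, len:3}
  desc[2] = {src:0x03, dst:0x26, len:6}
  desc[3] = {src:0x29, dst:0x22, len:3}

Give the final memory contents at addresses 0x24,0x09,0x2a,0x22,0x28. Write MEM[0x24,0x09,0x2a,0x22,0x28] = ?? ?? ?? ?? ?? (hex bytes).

MEM[0x24,0x09,0x2a,0x22,0x28] = b9 fc 62 84 63

  after D0: wrote 2B at 0x1e = 3277
  after D1: wrote 3B at 0x16 = 274e63
  after D2: wrote 6B at 0x26 = 274e638462b9
  after D3: wrote 3B at 0x22 = 8462b9
query mem[0x24]=0xb9, mem[0x09]=0xfc, mem[0x2a]=0x62, mem[0x22]=0x84, mem[0x28]=0x63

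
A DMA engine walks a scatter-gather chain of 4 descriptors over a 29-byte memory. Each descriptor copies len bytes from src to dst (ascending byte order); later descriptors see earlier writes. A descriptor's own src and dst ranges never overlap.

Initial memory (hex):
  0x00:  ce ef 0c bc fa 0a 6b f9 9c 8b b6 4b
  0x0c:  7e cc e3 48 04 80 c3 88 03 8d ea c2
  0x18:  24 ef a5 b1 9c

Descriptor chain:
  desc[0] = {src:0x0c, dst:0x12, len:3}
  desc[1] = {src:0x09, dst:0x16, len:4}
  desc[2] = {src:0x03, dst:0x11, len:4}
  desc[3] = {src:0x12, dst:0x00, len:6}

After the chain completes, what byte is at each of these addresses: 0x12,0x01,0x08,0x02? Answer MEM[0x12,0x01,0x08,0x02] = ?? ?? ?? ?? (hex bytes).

MEM[0x12,0x01,0x08,0x02] = fa 0a 9c 6b

#0 dst[0x12+3] := {0x7e,0xcc,0xe3}
#1 dst[0x16+4] := {0x8b,0xb6,0x4b,0x7e}
#2 dst[0x11+4] := {0xbc,0xfa,0x0a,0x6b}
#3 dst[0x00+6] := {0xfa,0x0a,0x6b,0x8d,0x8b,0xb6}
query mem[0x12]=0xfa, mem[0x01]=0x0a, mem[0x08]=0x9c, mem[0x02]=0x6b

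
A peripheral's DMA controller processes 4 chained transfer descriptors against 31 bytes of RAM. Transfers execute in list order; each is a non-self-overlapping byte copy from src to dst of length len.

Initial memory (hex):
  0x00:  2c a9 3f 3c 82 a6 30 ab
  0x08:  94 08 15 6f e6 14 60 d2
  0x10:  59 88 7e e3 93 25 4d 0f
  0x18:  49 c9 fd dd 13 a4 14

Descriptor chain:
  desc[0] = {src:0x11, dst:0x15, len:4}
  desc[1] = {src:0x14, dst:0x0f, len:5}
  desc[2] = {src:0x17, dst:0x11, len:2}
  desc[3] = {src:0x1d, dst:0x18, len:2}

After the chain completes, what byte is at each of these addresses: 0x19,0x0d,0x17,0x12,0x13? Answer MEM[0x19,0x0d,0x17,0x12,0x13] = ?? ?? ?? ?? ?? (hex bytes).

  after D0: wrote 4B at 0x15 = 887ee393
  after D1: wrote 5B at 0x0f = 93887ee393
  after D2: wrote 2B at 0x11 = e393
  after D3: wrote 2B at 0x18 = a414
query mem[0x19]=0x14, mem[0x0d]=0x14, mem[0x17]=0xe3, mem[0x12]=0x93, mem[0x13]=0x93

MEM[0x19,0x0d,0x17,0x12,0x13] = 14 14 e3 93 93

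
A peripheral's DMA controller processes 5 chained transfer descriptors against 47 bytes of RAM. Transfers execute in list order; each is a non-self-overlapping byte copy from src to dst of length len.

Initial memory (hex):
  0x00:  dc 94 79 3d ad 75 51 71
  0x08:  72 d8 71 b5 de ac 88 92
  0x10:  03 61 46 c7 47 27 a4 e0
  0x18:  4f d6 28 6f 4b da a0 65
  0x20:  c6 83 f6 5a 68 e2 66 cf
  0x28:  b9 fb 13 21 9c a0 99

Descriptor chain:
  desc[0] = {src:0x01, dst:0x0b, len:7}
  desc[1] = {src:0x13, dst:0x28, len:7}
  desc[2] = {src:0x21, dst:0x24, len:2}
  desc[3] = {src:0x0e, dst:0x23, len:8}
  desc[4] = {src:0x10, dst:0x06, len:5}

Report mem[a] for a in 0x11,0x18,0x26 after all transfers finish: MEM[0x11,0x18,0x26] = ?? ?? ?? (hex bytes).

MEM[0x11,0x18,0x26] = 71 4f 71

D0: mem[0x0b..0x11] <- [94 79 3d ad 75 51 71]
D1: mem[0x28..0x2e] <- [c7 47 27 a4 e0 4f d6]
D2: mem[0x24..0x25] <- [83 f6]
D3: mem[0x23..0x2a] <- [ad 75 51 71 46 c7 47 27]
D4: mem[0x06..0x0a] <- [51 71 46 c7 47]
query mem[0x11]=0x71, mem[0x18]=0x4f, mem[0x26]=0x71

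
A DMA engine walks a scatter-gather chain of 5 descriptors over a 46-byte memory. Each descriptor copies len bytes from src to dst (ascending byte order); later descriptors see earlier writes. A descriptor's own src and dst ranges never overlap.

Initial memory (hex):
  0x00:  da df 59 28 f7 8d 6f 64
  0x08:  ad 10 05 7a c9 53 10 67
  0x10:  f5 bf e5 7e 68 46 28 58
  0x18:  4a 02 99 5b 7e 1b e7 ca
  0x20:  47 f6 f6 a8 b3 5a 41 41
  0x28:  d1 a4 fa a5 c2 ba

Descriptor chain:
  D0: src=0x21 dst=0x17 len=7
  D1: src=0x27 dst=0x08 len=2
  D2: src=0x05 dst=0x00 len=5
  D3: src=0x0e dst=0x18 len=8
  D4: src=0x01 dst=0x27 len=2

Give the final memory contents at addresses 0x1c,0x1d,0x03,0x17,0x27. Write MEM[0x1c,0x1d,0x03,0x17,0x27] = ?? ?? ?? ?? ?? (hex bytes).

  after D0: wrote 7B at 0x17 = f6f6a8b35a4141
  after D1: wrote 2B at 0x08 = 41d1
  after D2: wrote 5B at 0x00 = 8d6f6441d1
  after D3: wrote 8B at 0x18 = 1067f5bfe57e6846
  after D4: wrote 2B at 0x27 = 6f64
query mem[0x1c]=0xe5, mem[0x1d]=0x7e, mem[0x03]=0x41, mem[0x17]=0xf6, mem[0x27]=0x6f

MEM[0x1c,0x1d,0x03,0x17,0x27] = e5 7e 41 f6 6f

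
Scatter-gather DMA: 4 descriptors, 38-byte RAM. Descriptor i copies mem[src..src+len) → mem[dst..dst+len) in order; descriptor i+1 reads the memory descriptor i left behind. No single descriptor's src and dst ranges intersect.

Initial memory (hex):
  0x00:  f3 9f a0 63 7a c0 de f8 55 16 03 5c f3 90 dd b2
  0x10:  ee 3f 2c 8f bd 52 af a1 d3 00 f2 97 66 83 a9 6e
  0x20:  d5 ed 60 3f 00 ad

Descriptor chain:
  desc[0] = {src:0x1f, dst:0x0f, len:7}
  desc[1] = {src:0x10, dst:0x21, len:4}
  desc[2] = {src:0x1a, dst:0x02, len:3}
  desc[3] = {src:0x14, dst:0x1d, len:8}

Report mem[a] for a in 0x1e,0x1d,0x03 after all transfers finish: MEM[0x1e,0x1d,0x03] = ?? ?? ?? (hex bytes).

MEM[0x1e,0x1d,0x03] = ad 00 97

  after D0: wrote 7B at 0x0f = 6ed5ed603f00ad
  after D1: wrote 4B at 0x21 = d5ed603f
  after D2: wrote 3B at 0x02 = f29766
  after D3: wrote 8B at 0x1d = 00adafa1d300f297
query mem[0x1e]=0xad, mem[0x1d]=0x00, mem[0x03]=0x97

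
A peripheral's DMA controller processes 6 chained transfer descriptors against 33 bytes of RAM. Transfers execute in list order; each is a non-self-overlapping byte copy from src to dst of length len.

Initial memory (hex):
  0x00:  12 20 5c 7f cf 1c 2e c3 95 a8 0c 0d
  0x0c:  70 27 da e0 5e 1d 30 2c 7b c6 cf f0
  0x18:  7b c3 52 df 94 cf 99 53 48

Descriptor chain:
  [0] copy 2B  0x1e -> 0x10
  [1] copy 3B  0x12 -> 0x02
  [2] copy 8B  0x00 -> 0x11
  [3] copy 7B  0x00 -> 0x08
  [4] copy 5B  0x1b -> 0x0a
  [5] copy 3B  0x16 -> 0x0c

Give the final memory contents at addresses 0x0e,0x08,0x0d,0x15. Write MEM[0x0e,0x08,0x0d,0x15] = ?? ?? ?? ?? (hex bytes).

[0] 0x1e->0x10 len=2 : 99 53
[1] 0x12->0x02 len=3 : 30 2c 7b
[2] 0x00->0x11 len=8 : 12 20 30 2c 7b 1c 2e c3
[3] 0x00->0x08 len=7 : 12 20 30 2c 7b 1c 2e
[4] 0x1b->0x0a len=5 : df 94 cf 99 53
[5] 0x16->0x0c len=3 : 1c 2e c3
query mem[0x0e]=0xc3, mem[0x08]=0x12, mem[0x0d]=0x2e, mem[0x15]=0x7b

MEM[0x0e,0x08,0x0d,0x15] = c3 12 2e 7b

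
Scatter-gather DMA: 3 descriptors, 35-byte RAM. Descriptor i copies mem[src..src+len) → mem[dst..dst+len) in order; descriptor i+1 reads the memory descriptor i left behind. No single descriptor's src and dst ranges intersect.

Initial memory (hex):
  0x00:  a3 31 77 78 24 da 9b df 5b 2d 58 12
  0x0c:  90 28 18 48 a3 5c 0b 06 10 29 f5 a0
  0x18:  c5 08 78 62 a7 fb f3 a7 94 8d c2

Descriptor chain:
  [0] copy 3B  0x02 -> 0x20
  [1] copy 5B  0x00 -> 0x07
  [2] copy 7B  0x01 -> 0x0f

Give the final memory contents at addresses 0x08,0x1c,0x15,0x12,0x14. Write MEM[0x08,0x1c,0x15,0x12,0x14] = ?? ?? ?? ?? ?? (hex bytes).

[0] 0x02->0x20 len=3 : 77 78 24
[1] 0x00->0x07 len=5 : a3 31 77 78 24
[2] 0x01->0x0f len=7 : 31 77 78 24 da 9b a3
query mem[0x08]=0x31, mem[0x1c]=0xa7, mem[0x15]=0xa3, mem[0x12]=0x24, mem[0x14]=0x9b

MEM[0x08,0x1c,0x15,0x12,0x14] = 31 a7 a3 24 9b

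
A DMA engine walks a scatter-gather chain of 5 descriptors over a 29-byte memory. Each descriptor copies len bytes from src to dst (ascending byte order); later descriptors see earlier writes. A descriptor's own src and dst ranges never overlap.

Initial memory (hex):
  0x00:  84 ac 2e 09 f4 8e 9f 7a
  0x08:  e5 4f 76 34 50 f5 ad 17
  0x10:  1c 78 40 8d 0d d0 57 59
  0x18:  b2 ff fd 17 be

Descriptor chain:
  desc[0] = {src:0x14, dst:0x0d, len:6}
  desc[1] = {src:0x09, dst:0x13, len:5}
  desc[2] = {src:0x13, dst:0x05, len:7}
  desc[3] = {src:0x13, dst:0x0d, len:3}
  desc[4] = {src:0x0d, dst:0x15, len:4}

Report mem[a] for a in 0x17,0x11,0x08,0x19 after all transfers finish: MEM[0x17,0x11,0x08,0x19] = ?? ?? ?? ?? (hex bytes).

MEM[0x17,0x11,0x08,0x19] = 34 b2 50 ff

#0 dst[0x0d+6] := {0x0d,0xd0,0x57,0x59,0xb2,0xff}
#1 dst[0x13+5] := {0x4f,0x76,0x34,0x50,0x0d}
#2 dst[0x05+7] := {0x4f,0x76,0x34,0x50,0x0d,0xb2,0xff}
#3 dst[0x0d+3] := {0x4f,0x76,0x34}
#4 dst[0x15+4] := {0x4f,0x76,0x34,0x59}
query mem[0x17]=0x34, mem[0x11]=0xb2, mem[0x08]=0x50, mem[0x19]=0xff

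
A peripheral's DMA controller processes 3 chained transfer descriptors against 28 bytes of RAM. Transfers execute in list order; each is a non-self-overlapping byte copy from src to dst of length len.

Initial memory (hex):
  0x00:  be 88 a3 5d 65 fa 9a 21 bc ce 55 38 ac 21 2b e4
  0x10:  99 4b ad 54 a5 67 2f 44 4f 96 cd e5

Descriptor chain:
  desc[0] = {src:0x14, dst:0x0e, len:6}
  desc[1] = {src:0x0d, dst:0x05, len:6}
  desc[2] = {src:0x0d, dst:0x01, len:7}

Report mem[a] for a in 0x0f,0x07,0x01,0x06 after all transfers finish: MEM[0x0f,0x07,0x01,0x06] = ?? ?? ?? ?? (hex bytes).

[0] 0x14->0x0e len=6 : a5 67 2f 44 4f 96
[1] 0x0d->0x05 len=6 : 21 a5 67 2f 44 4f
[2] 0x0d->0x01 len=7 : 21 a5 67 2f 44 4f 96
query mem[0x0f]=0x67, mem[0x07]=0x96, mem[0x01]=0x21, mem[0x06]=0x4f

MEM[0x0f,0x07,0x01,0x06] = 67 96 21 4f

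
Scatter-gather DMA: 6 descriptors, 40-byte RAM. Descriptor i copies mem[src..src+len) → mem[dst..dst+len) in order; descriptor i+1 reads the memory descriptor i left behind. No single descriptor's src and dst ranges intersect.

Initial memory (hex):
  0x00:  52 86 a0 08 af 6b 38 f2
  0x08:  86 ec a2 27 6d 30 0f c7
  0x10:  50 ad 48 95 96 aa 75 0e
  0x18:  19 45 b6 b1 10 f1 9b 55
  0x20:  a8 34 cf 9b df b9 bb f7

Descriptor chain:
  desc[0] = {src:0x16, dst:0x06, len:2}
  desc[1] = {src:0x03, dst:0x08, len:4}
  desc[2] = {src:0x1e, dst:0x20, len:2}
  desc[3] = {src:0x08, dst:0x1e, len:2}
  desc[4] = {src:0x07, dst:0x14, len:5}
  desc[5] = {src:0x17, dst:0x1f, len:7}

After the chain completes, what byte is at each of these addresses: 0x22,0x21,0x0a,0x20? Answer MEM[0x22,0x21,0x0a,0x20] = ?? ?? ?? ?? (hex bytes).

MEM[0x22,0x21,0x0a,0x20] = b6 45 6b 75

[0] 0x16->0x06 len=2 : 75 0e
[1] 0x03->0x08 len=4 : 08 af 6b 75
[2] 0x1e->0x20 len=2 : 9b 55
[3] 0x08->0x1e len=2 : 08 af
[4] 0x07->0x14 len=5 : 0e 08 af 6b 75
[5] 0x17->0x1f len=7 : 6b 75 45 b6 b1 10 f1
query mem[0x22]=0xb6, mem[0x21]=0x45, mem[0x0a]=0x6b, mem[0x20]=0x75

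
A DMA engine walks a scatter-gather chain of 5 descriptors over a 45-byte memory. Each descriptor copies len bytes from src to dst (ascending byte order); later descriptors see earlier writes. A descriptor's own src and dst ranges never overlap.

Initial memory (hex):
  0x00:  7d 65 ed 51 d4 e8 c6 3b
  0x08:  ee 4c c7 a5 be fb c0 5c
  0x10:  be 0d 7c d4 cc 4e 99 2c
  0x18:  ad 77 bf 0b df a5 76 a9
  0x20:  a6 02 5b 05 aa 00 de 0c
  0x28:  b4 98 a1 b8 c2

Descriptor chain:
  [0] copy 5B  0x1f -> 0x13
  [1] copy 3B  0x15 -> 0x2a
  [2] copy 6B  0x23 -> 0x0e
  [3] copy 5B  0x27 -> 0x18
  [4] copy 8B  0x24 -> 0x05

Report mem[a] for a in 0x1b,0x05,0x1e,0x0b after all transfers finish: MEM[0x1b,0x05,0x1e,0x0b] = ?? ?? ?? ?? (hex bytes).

MEM[0x1b,0x05,0x1e,0x0b] = 02 aa 76 02

#0 dst[0x13+5] := {0xa9,0xa6,0x02,0x5b,0x05}
#1 dst[0x2a+3] := {0x02,0x5b,0x05}
#2 dst[0x0e+6] := {0x05,0xaa,0x00,0xde,0x0c,0xb4}
#3 dst[0x18+5] := {0x0c,0xb4,0x98,0x02,0x5b}
#4 dst[0x05+8] := {0xaa,0x00,0xde,0x0c,0xb4,0x98,0x02,0x5b}
query mem[0x1b]=0x02, mem[0x05]=0xaa, mem[0x1e]=0x76, mem[0x0b]=0x02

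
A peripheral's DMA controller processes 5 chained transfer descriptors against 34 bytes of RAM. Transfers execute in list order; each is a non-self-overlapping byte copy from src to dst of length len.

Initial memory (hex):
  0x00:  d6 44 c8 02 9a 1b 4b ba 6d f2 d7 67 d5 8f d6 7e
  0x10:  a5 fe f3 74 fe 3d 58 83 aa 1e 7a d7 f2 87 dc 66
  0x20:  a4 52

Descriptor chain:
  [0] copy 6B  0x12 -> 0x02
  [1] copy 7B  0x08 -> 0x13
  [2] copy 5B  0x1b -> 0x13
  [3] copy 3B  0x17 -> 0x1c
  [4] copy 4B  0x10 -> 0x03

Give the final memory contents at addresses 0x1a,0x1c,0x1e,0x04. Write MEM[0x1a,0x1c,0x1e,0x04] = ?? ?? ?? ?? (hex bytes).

MEM[0x1a,0x1c,0x1e,0x04] = 7a 66 d6 fe

D0: mem[0x02..0x07] <- [f3 74 fe 3d 58 83]
D1: mem[0x13..0x19] <- [6d f2 d7 67 d5 8f d6]
D2: mem[0x13..0x17] <- [d7 f2 87 dc 66]
D3: mem[0x1c..0x1e] <- [66 8f d6]
D4: mem[0x03..0x06] <- [a5 fe f3 d7]
query mem[0x1a]=0x7a, mem[0x1c]=0x66, mem[0x1e]=0xd6, mem[0x04]=0xfe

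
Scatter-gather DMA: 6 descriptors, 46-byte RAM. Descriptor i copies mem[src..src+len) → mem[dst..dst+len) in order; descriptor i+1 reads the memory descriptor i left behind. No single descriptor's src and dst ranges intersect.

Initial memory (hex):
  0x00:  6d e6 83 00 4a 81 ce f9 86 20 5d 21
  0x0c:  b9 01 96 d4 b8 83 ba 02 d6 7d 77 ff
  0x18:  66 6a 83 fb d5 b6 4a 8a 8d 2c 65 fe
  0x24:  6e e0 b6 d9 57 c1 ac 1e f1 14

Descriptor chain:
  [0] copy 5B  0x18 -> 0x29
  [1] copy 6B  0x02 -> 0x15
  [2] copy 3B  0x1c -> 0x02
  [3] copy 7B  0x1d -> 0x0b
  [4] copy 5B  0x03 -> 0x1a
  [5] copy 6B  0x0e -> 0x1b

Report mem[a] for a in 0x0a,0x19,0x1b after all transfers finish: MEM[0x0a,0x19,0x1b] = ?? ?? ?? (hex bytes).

  after D0: wrote 5B at 0x29 = 666a83fbd5
  after D1: wrote 6B at 0x15 = 83004a81cef9
  after D2: wrote 3B at 0x02 = d5b64a
  after D3: wrote 7B at 0x0b = b64a8a8d2c65fe
  after D4: wrote 5B at 0x1a = b64a81cef9
  after D5: wrote 6B at 0x1b = 8d2c65feba02
query mem[0x0a]=0x5d, mem[0x19]=0xce, mem[0x1b]=0x8d

MEM[0x0a,0x19,0x1b] = 5d ce 8d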